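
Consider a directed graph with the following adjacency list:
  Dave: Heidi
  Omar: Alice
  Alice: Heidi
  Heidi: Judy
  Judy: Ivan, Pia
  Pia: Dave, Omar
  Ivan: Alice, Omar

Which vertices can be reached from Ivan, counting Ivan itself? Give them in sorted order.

Alice, Dave, Heidi, Ivan, Judy, Omar, Pia

Start at Ivan.
Its neighbours: Alice, Omar.
Then their neighbours: Heidi.
Then next layer: Judy.
Then next layer: Pia.
Then next layer: Dave.
Every vertex is now reached.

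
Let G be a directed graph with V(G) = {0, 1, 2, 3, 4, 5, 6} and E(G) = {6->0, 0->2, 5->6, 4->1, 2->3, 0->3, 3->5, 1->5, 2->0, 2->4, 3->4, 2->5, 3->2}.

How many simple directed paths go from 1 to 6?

1→5→6

1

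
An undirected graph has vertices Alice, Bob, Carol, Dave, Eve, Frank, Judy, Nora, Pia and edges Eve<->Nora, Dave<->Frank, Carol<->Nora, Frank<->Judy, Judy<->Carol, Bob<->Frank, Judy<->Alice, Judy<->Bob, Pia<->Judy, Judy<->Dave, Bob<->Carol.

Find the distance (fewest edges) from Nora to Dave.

3

Distance 0: Nora.
Distance 1: Carol, Eve.
Distance 2: Bob, Judy.
Distance 3: Alice, Dave, Frank, Pia — contains Dave.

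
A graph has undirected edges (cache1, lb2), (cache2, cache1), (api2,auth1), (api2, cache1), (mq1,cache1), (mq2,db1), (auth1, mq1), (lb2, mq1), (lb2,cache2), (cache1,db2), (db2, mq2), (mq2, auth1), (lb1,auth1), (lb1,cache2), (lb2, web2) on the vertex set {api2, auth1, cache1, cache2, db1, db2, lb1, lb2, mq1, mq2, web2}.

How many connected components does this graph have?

From api2: component {api2, auth1, cache1, cache2, db1, db2, lb1, lb2, mq1, mq2, web2}.
That's 1 component.

1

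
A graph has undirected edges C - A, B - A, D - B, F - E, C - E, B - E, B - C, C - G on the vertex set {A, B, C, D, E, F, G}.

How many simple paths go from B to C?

B–A–C
B–C
B–E–C

3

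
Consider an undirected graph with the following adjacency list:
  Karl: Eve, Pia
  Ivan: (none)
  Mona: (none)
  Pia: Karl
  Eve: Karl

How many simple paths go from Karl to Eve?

Karl–Eve

1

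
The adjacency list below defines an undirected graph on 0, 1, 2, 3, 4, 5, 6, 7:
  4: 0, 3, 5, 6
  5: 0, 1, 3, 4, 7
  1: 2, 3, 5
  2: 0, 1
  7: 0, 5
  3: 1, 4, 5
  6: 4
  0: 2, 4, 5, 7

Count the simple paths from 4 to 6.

4–6

1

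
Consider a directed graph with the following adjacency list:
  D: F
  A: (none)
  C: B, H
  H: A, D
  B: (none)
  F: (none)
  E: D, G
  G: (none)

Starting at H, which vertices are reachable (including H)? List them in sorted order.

A, D, F, H

Start at H.
Its neighbours: A, D.
Then their neighbours: F.
Nothing further is reachable.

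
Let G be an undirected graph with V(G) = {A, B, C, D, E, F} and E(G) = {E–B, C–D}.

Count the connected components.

4

From A: component {A}.
From B: component {B, E}.
From C: component {C, D}.
From F: component {F}.
That's 4 components.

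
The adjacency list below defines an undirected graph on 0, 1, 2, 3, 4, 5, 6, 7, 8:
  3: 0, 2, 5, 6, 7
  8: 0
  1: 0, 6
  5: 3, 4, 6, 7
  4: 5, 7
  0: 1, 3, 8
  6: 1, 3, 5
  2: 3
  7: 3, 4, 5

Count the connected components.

From 0: component {0, 1, 2, 3, 4, 5, 6, 7, 8}.
That's 1 component.

1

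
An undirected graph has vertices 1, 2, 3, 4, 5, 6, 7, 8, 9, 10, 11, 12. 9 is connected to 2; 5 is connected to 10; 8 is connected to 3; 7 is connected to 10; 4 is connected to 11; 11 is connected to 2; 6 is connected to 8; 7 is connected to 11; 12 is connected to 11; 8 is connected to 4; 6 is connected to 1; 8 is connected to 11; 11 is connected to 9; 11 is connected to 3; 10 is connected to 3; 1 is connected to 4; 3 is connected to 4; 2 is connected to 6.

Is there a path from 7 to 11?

Explore from 7.
Distance 1: reach 10, 11.
Found 11.

Yes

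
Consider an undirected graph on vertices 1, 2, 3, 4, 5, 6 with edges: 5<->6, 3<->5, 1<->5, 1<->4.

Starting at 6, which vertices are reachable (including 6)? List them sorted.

Start at 6.
Its neighbours: 5.
Then their neighbours: 1, 3.
Then next layer: 4.
Nothing further is reachable.

1, 3, 4, 5, 6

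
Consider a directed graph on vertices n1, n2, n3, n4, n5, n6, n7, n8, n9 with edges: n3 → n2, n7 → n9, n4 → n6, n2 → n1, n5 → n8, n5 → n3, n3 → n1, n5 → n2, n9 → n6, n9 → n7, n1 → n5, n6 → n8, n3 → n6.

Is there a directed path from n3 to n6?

Explore from n3.
Distance 1: reach n1, n2, n6.
Found n6.

Yes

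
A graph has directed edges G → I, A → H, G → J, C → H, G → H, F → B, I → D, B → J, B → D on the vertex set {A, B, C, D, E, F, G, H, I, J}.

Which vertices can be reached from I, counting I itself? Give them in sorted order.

Start at I.
Its neighbours: D.
Nothing further is reachable.

D, I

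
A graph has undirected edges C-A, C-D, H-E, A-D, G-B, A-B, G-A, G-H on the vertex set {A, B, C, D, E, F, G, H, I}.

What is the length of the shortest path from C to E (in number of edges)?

4

Distance 0: C.
Distance 1: A, D.
Distance 2: B, G.
Distance 3: H.
Distance 4: E — contains E.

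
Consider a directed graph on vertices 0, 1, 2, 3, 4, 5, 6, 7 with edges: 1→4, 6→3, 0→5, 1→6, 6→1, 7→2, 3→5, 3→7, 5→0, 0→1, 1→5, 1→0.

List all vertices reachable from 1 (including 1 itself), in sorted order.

Start at 1.
Its neighbours: 0, 4, 5, 6.
Then their neighbours: 3.
Then next layer: 7.
Then next layer: 2.
Every vertex is now reached.

0, 1, 2, 3, 4, 5, 6, 7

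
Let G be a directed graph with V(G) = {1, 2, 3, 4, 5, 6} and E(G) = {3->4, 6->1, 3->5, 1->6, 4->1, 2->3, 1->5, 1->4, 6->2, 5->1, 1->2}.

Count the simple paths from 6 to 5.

6→1→2→3→5
6→1→5
6→2→3→4→1→5
6→2→3→5

4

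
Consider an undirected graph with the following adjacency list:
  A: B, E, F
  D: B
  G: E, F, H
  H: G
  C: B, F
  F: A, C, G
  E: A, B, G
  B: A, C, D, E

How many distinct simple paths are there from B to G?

B–A–E–G
B–A–F–G
B–C–F–A–E–G
B–C–F–G
B–E–A–F–G
B–E–G

6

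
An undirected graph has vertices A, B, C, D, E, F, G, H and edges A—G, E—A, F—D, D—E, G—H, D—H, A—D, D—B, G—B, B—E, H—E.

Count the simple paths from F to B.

F–D–A–E–B
F–D–A–E–H–G–B
F–D–A–G–B
F–D–A–G–H–E–B
F–D–B
F–D–E–A–G–B
F–D–E–B
F–D–E–H–G–B
F–D–H–E–A–G–B
F–D–H–E–B
F–D–H–G–A–E–B
F–D–H–G–B

12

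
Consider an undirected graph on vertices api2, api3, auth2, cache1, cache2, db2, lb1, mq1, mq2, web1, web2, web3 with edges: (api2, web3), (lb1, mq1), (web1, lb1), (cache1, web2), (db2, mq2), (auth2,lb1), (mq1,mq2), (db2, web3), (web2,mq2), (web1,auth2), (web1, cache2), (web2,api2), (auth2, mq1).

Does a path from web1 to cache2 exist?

Explore from web1.
Distance 1: reach auth2, cache2, lb1.
Found cache2.

Yes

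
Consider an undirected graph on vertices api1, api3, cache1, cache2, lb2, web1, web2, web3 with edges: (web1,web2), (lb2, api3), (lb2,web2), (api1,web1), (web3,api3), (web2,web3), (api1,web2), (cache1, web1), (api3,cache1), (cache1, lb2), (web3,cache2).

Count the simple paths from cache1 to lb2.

7

cache1–api3–lb2
cache1–api3–web3–web2–lb2
cache1–lb2
cache1–web1–api1–web2–lb2
cache1–web1–api1–web2–web3–api3–lb2
cache1–web1–web2–lb2
cache1–web1–web2–web3–api3–lb2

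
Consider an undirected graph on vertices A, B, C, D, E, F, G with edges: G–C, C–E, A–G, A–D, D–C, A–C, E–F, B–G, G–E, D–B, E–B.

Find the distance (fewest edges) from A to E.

2

Distance 0: A.
Distance 1: C, D, G.
Distance 2: B, E — contains E.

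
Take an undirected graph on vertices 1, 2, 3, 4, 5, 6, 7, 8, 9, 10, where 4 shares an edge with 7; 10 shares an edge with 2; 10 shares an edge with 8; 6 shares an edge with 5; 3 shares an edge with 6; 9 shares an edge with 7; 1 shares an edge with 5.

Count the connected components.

From 1: component {1, 3, 5, 6}.
From 2: component {2, 8, 10}.
From 4: component {4, 7, 9}.
That's 3 components.

3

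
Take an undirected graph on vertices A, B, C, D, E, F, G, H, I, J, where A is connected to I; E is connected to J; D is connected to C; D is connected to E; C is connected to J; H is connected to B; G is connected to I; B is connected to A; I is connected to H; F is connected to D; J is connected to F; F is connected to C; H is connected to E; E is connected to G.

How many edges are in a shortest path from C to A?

Distance 0: C.
Distance 1: D, F, J.
Distance 2: E.
Distance 3: G, H.
Distance 4: B, I.
Distance 5: A — contains A.

5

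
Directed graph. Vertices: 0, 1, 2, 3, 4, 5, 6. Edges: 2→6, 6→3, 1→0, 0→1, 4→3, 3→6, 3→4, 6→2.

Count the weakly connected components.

3

From 0: component {0, 1}.
From 2: component {2, 3, 4, 6}.
From 5: component {5}.
That's 3 components.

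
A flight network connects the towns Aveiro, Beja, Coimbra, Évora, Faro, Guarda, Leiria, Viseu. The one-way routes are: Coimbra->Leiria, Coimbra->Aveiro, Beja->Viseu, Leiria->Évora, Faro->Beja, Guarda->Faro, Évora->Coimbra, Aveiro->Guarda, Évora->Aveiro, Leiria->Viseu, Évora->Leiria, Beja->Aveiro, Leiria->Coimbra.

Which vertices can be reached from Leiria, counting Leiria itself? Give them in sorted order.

Aveiro, Beja, Coimbra, Évora, Faro, Guarda, Leiria, Viseu

Start at Leiria.
Its neighbours: Coimbra, Évora, Viseu.
Then their neighbours: Aveiro.
Then next layer: Guarda.
Then next layer: Faro.
Then next layer: Beja.
Every vertex is now reached.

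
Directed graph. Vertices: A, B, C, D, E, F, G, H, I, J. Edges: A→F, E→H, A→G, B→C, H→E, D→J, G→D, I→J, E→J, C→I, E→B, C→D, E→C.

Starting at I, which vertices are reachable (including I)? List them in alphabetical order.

Start at I.
Its neighbours: J.
Nothing further is reachable.

I, J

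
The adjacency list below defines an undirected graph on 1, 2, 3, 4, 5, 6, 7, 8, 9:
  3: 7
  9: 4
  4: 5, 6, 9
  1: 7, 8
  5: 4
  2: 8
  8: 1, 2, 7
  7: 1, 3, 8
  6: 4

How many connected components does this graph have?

2

From 1: component {1, 2, 3, 7, 8}.
From 4: component {4, 5, 6, 9}.
That's 2 components.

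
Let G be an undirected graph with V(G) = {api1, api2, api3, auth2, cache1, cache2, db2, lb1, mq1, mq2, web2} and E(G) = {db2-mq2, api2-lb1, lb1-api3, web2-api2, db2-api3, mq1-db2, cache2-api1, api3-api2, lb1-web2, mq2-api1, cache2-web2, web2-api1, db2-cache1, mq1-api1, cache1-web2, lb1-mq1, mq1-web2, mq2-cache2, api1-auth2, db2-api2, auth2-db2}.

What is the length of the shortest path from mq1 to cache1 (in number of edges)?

2

Distance 0: mq1.
Distance 1: api1, db2, lb1, web2.
Distance 2: api2, api3, auth2, cache1, cache2, mq2 — contains cache1.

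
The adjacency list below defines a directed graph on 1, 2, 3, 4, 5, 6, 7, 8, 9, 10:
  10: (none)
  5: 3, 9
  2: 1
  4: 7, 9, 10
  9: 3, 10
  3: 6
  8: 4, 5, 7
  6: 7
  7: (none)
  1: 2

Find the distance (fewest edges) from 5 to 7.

Distance 0: 5.
Distance 1: 3, 9.
Distance 2: 6, 10.
Distance 3: 7 — contains 7.

3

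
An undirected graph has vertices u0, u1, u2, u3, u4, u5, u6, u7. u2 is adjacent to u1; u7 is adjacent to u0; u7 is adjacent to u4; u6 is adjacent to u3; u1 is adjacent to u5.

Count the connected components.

3

From u0: component {u0, u4, u7}.
From u1: component {u1, u2, u5}.
From u3: component {u3, u6}.
That's 3 components.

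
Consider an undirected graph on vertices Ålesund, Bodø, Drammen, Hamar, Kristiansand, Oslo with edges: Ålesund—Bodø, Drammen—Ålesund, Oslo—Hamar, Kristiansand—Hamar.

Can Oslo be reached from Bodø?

Explore from Bodø.
Distance 1: reach Ålesund.
Distance 2: reach Drammen.
The search is exhausted without reaching Oslo; it lies in a different component.

No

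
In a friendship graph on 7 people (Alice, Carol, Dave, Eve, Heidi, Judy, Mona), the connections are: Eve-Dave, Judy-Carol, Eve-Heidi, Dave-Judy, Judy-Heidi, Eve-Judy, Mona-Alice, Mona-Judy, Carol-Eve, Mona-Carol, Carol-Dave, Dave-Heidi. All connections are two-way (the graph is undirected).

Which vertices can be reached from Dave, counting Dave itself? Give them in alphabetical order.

Alice, Carol, Dave, Eve, Heidi, Judy, Mona

Start at Dave.
Its neighbours: Carol, Eve, Heidi, Judy.
Then their neighbours: Mona.
Then next layer: Alice.
Every vertex is now reached.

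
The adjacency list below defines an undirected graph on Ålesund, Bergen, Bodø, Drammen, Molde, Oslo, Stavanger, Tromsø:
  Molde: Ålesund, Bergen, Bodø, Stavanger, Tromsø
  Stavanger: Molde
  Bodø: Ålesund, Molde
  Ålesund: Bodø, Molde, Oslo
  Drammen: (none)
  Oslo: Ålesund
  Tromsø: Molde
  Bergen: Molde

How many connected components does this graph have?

From Ålesund: component {Ålesund, Bergen, Bodø, Molde, Oslo, Stavanger, Tromsø}.
From Drammen: component {Drammen}.
That's 2 components.

2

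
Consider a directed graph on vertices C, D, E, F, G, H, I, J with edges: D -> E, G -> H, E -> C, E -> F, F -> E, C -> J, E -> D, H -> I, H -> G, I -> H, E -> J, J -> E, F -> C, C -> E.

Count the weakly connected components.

2

From C: component {C, D, E, F, J}.
From G: component {G, H, I}.
That's 2 components.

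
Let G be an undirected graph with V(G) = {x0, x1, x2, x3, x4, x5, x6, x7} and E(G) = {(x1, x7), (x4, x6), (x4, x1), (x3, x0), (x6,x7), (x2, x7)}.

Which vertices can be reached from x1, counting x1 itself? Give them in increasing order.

x1, x2, x4, x6, x7

Start at x1.
Its neighbours: x4, x7.
Then their neighbours: x2, x6.
Nothing further is reachable.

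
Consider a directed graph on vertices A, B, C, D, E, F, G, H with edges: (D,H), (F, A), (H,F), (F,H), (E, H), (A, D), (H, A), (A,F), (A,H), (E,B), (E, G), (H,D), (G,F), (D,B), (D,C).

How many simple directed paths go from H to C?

H→A→D→C
H→D→C
H→F→A→D→C

3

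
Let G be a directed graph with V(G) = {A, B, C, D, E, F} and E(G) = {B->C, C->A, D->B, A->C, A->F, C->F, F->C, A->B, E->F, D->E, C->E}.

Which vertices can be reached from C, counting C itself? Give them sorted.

A, B, C, E, F

Start at C.
Its neighbours: A, E, F.
Then their neighbours: B.
Nothing further is reachable.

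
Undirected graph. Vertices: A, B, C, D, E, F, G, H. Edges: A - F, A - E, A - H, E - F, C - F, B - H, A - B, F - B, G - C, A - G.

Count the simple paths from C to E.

C–F–A–E
C–F–B–A–E
C–F–B–H–A–E
C–F–E
C–G–A–B–F–E
C–G–A–E
C–G–A–F–E
C–G–A–H–B–F–E

8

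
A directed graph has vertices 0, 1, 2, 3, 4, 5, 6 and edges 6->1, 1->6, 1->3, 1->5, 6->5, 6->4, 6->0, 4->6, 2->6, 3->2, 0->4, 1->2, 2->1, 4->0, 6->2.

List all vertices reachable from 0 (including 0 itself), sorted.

Start at 0.
Its neighbours: 4.
Then their neighbours: 6.
Then next layer: 1, 2, 5.
Then next layer: 3.
Every vertex is now reached.

0, 1, 2, 3, 4, 5, 6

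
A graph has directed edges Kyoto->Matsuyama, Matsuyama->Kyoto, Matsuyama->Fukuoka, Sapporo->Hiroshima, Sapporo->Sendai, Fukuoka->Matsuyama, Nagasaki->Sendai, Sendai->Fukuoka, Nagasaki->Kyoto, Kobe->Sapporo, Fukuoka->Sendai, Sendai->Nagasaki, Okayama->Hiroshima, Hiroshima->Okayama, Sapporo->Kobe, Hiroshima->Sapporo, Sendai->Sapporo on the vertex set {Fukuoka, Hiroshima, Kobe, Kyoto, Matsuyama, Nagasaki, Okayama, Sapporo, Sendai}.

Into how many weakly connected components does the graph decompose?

From Fukuoka: component {Fukuoka, Hiroshima, Kobe, Kyoto, Matsuyama, Nagasaki, Okayama, Sapporo, Sendai}.
That's 1 component.

1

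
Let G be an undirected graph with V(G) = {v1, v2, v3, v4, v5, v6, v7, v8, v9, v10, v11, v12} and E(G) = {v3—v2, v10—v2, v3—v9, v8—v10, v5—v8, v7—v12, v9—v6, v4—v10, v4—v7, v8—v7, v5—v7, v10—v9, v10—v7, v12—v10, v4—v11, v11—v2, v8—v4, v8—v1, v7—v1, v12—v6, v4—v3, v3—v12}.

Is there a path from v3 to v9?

Yes

Explore from v3.
Distance 1: reach v2, v4, v9, v12.
Found v9.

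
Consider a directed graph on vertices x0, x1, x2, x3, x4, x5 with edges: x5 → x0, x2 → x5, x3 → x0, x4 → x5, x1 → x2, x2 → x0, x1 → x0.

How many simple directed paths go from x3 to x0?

1

x3→x0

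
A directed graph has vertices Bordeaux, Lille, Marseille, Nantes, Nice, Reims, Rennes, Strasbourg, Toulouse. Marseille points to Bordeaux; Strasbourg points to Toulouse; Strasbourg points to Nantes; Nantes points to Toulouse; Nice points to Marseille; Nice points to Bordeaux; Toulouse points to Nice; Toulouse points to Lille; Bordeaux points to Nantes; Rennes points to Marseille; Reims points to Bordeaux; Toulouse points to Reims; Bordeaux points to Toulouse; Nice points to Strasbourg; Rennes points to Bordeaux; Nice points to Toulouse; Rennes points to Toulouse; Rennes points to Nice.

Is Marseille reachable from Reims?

Yes

Explore from Reims.
Distance 1: reach Bordeaux.
Distance 2: reach Nantes, Toulouse.
Distance 3: reach Lille, Nice.
Distance 4: reach Marseille, Strasbourg.
Found Marseille.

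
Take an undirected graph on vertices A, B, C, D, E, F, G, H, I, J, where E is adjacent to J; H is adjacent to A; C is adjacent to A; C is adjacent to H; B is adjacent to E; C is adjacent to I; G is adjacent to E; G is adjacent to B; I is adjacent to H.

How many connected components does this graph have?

From A: component {A, C, H, I}.
From B: component {B, E, G, J}.
From D: component {D}.
From F: component {F}.
That's 4 components.

4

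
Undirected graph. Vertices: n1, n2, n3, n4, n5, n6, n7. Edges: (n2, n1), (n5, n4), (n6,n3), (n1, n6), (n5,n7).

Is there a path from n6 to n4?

Explore from n6.
Distance 1: reach n1, n3.
Distance 2: reach n2.
The search is exhausted without reaching n4; it lies in a different component.

No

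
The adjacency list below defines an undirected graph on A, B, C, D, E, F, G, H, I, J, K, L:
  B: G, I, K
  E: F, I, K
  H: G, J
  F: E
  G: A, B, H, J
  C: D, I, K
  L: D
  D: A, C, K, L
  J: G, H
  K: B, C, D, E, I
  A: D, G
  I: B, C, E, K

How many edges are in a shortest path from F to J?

Distance 0: F.
Distance 1: E.
Distance 2: I, K.
Distance 3: B, C, D.
Distance 4: A, G, L.
Distance 5: H, J — contains J.

5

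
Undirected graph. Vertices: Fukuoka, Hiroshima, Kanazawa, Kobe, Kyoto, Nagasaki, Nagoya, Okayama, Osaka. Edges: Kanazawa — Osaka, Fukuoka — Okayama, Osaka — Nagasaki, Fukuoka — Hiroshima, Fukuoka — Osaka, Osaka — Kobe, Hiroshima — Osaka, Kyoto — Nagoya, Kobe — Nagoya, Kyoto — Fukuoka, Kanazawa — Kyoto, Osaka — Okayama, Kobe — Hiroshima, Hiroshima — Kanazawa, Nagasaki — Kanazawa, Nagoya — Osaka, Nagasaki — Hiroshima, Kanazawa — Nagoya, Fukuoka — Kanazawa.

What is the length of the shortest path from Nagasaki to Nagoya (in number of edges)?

Distance 0: Nagasaki.
Distance 1: Hiroshima, Kanazawa, Osaka.
Distance 2: Fukuoka, Kobe, Kyoto, Nagoya, Okayama — contains Nagoya.

2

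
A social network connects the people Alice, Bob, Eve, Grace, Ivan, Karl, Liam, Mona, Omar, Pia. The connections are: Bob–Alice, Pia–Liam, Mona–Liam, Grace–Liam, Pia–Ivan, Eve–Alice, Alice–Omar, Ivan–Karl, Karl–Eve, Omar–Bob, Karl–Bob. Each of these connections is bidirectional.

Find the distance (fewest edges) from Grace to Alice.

6

Distance 0: Grace.
Distance 1: Liam.
Distance 2: Mona, Pia.
Distance 3: Ivan.
Distance 4: Karl.
Distance 5: Bob, Eve.
Distance 6: Alice, Omar — contains Alice.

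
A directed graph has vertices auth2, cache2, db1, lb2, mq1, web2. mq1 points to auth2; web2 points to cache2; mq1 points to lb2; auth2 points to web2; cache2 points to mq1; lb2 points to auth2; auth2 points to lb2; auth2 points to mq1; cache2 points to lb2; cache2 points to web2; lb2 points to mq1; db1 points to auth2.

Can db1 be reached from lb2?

Explore from lb2.
Distance 1: reach auth2, mq1.
Distance 2: reach web2.
Distance 3: reach cache2.
The search from lb2 is exhausted; no directed path reaches db1.

No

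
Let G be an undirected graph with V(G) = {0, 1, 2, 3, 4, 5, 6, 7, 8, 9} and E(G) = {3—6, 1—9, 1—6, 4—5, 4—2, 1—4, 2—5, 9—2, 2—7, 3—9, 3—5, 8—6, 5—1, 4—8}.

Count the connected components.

From 0: component {0}.
From 1: component {1, 2, 3, 4, 5, 6, 7, 8, 9}.
That's 2 components.

2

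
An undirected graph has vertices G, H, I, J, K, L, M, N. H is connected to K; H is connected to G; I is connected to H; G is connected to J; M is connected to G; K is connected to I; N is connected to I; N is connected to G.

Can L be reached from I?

No

Explore from I.
Distance 1: reach H, K, N.
Distance 2: reach G.
Distance 3: reach J, M.
The search is exhausted without reaching L; it lies in a different component.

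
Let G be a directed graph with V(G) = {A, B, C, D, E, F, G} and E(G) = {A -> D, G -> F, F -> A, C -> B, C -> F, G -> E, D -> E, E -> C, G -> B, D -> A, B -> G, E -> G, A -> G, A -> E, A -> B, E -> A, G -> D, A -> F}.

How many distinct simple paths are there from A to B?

8

A→B
A→D→E→C→B
A→D→E→G→B
A→E→C→B
A→E→G→B
A→G→B
A→G→D→E→C→B
A→G→E→C→B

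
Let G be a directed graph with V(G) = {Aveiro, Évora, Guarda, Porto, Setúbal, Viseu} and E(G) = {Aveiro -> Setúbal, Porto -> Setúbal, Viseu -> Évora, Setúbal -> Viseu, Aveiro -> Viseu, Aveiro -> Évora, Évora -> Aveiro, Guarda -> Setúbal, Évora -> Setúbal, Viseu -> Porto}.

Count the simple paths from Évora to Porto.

Évora→Aveiro→Setúbal→Viseu→Porto
Évora→Aveiro→Viseu→Porto
Évora→Setúbal→Viseu→Porto

3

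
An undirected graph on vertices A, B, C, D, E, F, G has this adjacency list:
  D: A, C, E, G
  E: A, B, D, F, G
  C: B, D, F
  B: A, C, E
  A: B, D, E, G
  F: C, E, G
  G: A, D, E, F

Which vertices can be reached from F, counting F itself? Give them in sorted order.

A, B, C, D, E, F, G

Start at F.
Its neighbours: C, E, G.
Then their neighbours: A, B, D.
Every vertex is now reached.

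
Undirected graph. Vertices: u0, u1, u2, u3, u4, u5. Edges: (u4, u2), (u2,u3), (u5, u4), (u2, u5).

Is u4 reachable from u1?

u1 has no edges, so nothing is reachable from it.

No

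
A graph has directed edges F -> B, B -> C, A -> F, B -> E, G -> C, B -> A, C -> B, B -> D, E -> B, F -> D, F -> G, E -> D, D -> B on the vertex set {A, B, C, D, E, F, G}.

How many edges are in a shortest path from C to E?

Distance 0: C.
Distance 1: B.
Distance 2: A, D, E — contains E.

2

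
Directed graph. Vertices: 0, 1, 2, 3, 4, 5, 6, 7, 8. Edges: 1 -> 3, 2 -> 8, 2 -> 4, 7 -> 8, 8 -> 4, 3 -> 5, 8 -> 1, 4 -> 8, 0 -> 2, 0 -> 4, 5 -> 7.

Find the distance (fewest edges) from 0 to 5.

5

Distance 0: 0.
Distance 1: 2, 4.
Distance 2: 8.
Distance 3: 1.
Distance 4: 3.
Distance 5: 5 — contains 5.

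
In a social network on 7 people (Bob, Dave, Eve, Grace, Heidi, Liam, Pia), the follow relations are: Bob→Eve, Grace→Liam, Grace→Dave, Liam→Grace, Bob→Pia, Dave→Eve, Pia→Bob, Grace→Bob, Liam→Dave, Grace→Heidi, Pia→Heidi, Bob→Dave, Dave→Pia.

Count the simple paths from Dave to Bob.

1

Dave→Pia→Bob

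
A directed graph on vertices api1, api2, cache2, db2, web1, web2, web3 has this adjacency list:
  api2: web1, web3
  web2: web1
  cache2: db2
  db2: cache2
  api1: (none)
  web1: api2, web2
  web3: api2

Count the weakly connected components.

3

From api1: component {api1}.
From api2: component {api2, web1, web2, web3}.
From cache2: component {cache2, db2}.
That's 3 components.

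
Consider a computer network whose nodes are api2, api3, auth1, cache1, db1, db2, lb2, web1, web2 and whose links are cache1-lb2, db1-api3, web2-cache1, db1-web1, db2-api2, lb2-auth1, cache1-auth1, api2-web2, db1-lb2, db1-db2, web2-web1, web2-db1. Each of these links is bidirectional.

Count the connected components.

From api2: component {api2, api3, auth1, cache1, db1, db2, lb2, web1, web2}.
That's 1 component.

1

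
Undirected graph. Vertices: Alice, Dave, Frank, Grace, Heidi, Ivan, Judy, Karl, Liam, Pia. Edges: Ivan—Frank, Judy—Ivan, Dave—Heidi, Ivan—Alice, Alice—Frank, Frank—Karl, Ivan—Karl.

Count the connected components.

5

From Alice: component {Alice, Frank, Ivan, Judy, Karl}.
From Dave: component {Dave, Heidi}.
From Grace: component {Grace}.
From Liam: component {Liam}.
From Pia: component {Pia}.
That's 5 components.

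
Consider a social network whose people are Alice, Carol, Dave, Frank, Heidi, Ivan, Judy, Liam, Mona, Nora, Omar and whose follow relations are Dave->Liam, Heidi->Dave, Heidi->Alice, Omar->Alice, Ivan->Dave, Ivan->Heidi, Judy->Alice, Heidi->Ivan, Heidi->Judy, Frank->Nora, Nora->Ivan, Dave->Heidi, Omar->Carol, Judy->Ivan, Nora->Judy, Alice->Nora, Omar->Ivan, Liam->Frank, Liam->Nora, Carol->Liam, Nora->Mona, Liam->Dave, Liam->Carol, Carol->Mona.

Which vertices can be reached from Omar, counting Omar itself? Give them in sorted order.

Start at Omar.
Its neighbours: Alice, Carol, Ivan.
Then their neighbours: Dave, Heidi, Liam, Mona, Nora.
Then next layer: Frank, Judy.
Every vertex is now reached.

Alice, Carol, Dave, Frank, Heidi, Ivan, Judy, Liam, Mona, Nora, Omar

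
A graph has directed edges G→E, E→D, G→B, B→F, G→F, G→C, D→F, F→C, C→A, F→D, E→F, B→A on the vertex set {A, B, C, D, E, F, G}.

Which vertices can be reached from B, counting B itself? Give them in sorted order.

A, B, C, D, F

Start at B.
Its neighbours: A, F.
Then their neighbours: C, D.
Nothing further is reachable.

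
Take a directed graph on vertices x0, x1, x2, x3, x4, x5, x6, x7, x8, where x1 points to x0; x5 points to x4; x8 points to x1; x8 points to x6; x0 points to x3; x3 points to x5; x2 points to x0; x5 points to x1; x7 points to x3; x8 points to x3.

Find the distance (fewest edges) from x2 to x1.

4

Distance 0: x2.
Distance 1: x0.
Distance 2: x3.
Distance 3: x5.
Distance 4: x1, x4 — contains x1.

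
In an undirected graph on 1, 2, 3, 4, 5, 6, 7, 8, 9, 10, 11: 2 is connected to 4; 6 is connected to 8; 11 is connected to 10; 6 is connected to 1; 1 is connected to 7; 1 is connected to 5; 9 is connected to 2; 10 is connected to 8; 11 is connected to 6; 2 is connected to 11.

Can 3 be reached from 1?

No

Explore from 1.
Distance 1: reach 5, 6, 7.
Distance 2: reach 8, 11.
Distance 3: reach 2, 10.
Distance 4: reach 4, 9.
The search is exhausted without reaching 3; it lies in a different component.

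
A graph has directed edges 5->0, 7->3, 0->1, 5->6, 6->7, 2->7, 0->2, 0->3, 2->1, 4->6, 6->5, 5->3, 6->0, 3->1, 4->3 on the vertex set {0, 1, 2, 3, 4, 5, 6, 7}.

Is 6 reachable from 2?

Explore from 2.
Distance 1: reach 1, 7.
Distance 2: reach 3.
The search from 2 is exhausted; no directed path reaches 6.

No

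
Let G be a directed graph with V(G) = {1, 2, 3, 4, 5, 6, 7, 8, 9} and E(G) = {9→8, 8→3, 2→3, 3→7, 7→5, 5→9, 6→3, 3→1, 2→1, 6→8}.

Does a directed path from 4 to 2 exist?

4 has no outgoing edges, so nothing is reachable from it.

No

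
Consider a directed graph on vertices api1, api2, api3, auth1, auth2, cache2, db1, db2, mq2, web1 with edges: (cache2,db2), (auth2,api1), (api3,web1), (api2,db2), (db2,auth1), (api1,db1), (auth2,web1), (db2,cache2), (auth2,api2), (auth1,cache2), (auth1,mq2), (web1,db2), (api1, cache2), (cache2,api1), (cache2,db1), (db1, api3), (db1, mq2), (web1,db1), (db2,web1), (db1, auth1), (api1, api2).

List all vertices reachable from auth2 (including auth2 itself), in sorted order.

api1, api2, api3, auth1, auth2, cache2, db1, db2, mq2, web1

Start at auth2.
Its neighbours: api1, api2, web1.
Then their neighbours: cache2, db1, db2.
Then next layer: api3, auth1, mq2.
Every vertex is now reached.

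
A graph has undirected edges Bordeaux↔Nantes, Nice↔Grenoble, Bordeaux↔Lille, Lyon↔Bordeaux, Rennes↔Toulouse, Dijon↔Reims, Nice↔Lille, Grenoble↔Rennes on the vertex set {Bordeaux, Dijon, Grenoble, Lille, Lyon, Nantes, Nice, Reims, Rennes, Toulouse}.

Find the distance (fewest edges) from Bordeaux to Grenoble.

Distance 0: Bordeaux.
Distance 1: Lille, Lyon, Nantes.
Distance 2: Nice.
Distance 3: Grenoble — contains Grenoble.

3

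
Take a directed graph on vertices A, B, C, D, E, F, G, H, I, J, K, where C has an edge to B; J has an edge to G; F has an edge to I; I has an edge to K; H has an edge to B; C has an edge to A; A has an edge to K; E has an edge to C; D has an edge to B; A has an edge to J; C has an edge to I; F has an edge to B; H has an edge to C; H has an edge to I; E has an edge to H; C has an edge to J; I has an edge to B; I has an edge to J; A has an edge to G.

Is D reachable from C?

No

Explore from C.
Distance 1: reach A, B, I, J.
Distance 2: reach G, K.
The search from C is exhausted; no directed path reaches D.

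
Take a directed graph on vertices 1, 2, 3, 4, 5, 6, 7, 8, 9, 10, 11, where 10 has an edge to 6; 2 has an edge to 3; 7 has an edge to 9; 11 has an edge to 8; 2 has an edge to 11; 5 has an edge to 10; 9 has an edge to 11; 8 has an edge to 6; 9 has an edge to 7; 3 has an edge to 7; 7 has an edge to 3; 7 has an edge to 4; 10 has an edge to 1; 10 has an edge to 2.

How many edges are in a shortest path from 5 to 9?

Distance 0: 5.
Distance 1: 10.
Distance 2: 1, 2, 6.
Distance 3: 3, 11.
Distance 4: 7, 8.
Distance 5: 4, 9 — contains 9.

5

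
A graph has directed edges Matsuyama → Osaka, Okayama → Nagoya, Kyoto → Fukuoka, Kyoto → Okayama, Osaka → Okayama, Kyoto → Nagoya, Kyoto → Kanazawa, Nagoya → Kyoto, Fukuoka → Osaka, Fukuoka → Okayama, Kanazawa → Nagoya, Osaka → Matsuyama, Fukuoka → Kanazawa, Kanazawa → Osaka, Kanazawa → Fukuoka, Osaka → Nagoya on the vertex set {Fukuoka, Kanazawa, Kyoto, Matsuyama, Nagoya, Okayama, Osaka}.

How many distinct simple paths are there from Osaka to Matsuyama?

Osaka→Matsuyama

1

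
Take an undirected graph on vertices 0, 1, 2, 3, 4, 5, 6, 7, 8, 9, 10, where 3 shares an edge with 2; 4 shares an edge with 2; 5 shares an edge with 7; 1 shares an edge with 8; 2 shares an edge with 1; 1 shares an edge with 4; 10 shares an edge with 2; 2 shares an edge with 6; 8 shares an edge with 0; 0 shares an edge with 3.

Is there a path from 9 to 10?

No

9 has no edges, so nothing is reachable from it.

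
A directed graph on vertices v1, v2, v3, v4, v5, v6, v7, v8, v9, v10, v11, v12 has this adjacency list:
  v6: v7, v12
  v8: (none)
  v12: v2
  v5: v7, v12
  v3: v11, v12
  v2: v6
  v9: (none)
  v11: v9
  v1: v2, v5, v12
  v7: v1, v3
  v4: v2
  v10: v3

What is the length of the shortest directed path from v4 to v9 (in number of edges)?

6

Distance 0: v4.
Distance 1: v2.
Distance 2: v6.
Distance 3: v7, v12.
Distance 4: v1, v3.
Distance 5: v5, v11.
Distance 6: v9 — contains v9.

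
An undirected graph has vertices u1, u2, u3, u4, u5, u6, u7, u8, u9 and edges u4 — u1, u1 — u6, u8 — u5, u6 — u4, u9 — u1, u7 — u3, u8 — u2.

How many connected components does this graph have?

From u1: component {u1, u4, u6, u9}.
From u2: component {u2, u5, u8}.
From u3: component {u3, u7}.
That's 3 components.

3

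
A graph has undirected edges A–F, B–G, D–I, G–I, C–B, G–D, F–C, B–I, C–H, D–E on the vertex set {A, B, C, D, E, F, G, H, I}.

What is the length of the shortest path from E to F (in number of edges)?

Distance 0: E.
Distance 1: D.
Distance 2: G, I.
Distance 3: B.
Distance 4: C.
Distance 5: F, H — contains F.

5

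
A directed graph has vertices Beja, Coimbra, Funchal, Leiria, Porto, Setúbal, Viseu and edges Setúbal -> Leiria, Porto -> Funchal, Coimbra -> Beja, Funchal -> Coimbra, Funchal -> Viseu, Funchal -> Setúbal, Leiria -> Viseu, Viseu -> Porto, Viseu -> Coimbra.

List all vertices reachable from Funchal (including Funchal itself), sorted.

Beja, Coimbra, Funchal, Leiria, Porto, Setúbal, Viseu

Start at Funchal.
Its neighbours: Coimbra, Setúbal, Viseu.
Then their neighbours: Beja, Leiria, Porto.
Every vertex is now reached.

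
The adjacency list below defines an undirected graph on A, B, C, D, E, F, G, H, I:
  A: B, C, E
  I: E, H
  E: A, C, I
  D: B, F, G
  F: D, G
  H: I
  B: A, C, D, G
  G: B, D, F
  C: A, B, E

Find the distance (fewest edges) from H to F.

Distance 0: H.
Distance 1: I.
Distance 2: E.
Distance 3: A, C.
Distance 4: B.
Distance 5: D, G.
Distance 6: F — contains F.

6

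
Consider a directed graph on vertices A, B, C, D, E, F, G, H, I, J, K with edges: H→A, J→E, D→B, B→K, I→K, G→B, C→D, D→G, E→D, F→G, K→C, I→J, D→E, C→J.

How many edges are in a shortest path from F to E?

Distance 0: F.
Distance 1: G.
Distance 2: B.
Distance 3: K.
Distance 4: C.
Distance 5: D, J.
Distance 6: E — contains E.

6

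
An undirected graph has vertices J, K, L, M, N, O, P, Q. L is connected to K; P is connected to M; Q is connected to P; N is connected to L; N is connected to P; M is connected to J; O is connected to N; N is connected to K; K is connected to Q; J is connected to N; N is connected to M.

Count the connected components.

From J: component {J, K, L, M, N, O, P, Q}.
That's 1 component.

1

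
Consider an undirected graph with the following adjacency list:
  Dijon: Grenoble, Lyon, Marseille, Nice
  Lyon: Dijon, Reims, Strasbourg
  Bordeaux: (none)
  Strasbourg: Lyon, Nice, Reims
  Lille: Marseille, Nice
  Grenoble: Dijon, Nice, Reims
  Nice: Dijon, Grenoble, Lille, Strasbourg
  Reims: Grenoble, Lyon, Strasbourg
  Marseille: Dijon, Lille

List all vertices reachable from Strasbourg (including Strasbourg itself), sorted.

Dijon, Grenoble, Lille, Lyon, Marseille, Nice, Reims, Strasbourg

Start at Strasbourg.
Its neighbours: Lyon, Nice, Reims.
Then their neighbours: Dijon, Grenoble, Lille.
Then next layer: Marseille.
Nothing further is reachable.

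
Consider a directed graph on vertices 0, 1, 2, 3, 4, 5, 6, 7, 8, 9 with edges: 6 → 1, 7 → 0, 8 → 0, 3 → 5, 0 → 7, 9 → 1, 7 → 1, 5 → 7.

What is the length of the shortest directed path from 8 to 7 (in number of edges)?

Distance 0: 8.
Distance 1: 0.
Distance 2: 7 — contains 7.

2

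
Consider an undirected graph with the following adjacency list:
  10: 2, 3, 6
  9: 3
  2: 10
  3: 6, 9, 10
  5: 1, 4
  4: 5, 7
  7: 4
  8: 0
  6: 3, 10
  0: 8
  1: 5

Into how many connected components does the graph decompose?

3

From 0: component {0, 8}.
From 1: component {1, 4, 5, 7}.
From 2: component {2, 3, 6, 9, 10}.
That's 3 components.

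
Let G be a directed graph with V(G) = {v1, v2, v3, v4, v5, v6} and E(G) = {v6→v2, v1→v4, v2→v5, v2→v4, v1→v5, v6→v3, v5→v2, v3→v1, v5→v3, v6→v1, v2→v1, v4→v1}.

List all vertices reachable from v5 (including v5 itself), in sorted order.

v1, v2, v3, v4, v5

Start at v5.
Its neighbours: v2, v3.
Then their neighbours: v1, v4.
Nothing further is reachable.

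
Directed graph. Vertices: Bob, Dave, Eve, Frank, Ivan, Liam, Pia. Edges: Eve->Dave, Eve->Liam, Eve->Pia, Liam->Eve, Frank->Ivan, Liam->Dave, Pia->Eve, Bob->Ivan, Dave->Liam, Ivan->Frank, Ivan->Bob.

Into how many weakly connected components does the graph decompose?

2

From Bob: component {Bob, Frank, Ivan}.
From Dave: component {Dave, Eve, Liam, Pia}.
That's 2 components.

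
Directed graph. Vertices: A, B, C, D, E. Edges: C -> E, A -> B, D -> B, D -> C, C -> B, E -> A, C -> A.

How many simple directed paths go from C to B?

C→A→B
C→B
C→E→A→B

3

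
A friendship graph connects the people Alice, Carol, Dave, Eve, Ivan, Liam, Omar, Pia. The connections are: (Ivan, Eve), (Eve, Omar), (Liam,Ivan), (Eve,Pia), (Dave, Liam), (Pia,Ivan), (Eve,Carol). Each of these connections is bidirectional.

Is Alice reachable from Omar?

Explore from Omar.
Distance 1: reach Eve.
Distance 2: reach Carol, Ivan, Pia.
Distance 3: reach Liam.
Distance 4: reach Dave.
The search is exhausted without reaching Alice; it lies in a different component.

No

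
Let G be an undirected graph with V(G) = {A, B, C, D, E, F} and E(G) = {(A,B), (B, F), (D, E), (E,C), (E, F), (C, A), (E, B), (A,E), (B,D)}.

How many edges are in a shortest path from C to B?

2

Distance 0: C.
Distance 1: A, E.
Distance 2: B, D, F — contains B.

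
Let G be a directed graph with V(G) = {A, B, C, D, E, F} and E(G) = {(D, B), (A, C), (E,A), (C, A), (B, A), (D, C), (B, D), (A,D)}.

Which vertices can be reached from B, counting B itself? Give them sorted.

Start at B.
Its neighbours: A, D.
Then their neighbours: C.
Nothing further is reachable.

A, B, C, D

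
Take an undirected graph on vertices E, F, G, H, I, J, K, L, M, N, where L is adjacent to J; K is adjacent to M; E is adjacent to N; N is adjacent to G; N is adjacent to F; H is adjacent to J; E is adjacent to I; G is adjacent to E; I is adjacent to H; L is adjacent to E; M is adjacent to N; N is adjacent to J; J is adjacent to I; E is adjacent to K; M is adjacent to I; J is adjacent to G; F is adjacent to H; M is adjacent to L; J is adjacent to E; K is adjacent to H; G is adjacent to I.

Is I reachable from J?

Yes

Explore from J.
Distance 1: reach E, G, H, I, L, N.
Found I.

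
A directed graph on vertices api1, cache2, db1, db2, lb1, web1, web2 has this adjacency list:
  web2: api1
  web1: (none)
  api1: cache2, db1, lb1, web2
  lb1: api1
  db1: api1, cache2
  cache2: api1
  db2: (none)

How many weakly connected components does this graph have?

From api1: component {api1, cache2, db1, lb1, web2}.
From db2: component {db2}.
From web1: component {web1}.
That's 3 components.

3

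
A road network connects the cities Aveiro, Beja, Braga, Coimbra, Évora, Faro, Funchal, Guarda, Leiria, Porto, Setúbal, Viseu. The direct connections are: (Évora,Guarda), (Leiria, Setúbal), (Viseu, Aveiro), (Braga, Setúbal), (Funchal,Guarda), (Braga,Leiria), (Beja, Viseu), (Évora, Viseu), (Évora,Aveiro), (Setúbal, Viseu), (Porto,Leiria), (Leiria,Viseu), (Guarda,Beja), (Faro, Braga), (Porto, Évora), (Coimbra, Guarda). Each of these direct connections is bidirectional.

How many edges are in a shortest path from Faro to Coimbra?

6

Distance 0: Faro.
Distance 1: Braga.
Distance 2: Leiria, Setúbal.
Distance 3: Porto, Viseu.
Distance 4: Aveiro, Beja, Évora.
Distance 5: Guarda.
Distance 6: Coimbra, Funchal — contains Coimbra.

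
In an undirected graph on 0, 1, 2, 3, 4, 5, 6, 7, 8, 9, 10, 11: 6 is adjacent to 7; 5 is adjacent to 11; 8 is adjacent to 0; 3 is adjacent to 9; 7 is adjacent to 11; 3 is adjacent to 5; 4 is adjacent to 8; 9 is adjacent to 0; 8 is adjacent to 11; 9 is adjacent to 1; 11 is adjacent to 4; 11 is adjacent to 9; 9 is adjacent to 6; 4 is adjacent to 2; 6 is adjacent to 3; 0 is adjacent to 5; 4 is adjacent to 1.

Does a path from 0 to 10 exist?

No

Explore from 0.
Distance 1: reach 5, 8, 9.
Distance 2: reach 1, 3, 4, 6, 11.
Distance 3: reach 2, 7.
The search is exhausted without reaching 10; it lies in a different component.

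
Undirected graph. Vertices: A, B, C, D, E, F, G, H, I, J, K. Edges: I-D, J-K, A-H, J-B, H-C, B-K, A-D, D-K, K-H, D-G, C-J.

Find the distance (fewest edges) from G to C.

4

Distance 0: G.
Distance 1: D.
Distance 2: A, I, K.
Distance 3: B, H, J.
Distance 4: C — contains C.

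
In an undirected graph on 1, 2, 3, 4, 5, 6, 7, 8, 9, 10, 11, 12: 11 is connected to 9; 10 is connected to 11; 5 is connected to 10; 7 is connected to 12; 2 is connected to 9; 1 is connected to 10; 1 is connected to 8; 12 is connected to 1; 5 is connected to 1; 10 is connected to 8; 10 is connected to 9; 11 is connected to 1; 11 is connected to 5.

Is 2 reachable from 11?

Yes

Explore from 11.
Distance 1: reach 1, 5, 9, 10.
Distance 2: reach 2, 8, 12.
Found 2.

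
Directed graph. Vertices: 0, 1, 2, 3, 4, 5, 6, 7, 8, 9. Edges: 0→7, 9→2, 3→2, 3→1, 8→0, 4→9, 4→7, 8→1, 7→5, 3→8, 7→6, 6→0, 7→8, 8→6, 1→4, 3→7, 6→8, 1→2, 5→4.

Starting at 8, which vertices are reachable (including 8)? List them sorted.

Start at 8.
Its neighbours: 0, 1, 6.
Then their neighbours: 2, 4, 7.
Then next layer: 5, 9.
Nothing further is reachable.

0, 1, 2, 4, 5, 6, 7, 8, 9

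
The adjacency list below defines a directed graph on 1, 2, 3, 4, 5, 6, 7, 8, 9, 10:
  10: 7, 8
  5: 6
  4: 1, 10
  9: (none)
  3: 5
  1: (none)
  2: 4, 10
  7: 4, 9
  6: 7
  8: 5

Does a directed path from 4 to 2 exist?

No

Explore from 4.
Distance 1: reach 1, 10.
Distance 2: reach 7, 8.
Distance 3: reach 5, 9.
Distance 4: reach 6.
The search from 4 is exhausted; no directed path reaches 2.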